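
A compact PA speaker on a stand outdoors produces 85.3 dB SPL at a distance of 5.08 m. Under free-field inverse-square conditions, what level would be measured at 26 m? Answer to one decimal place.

For a point source in a free field, ΔL = −20·log₁₀(d₂/d₁).
ΔL = −20·log₁₀(26/5.08) = -14.18 dB, so L₂ = 85.3 + (-14.18) = 71.1 dB SPL.

71.1 dB SPL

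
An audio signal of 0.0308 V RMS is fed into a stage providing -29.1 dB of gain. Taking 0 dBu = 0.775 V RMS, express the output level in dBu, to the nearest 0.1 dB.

-57.1 dBu

Input level: 20·log₁₀(0.0308/0.775) = -28.02 dBu.
Output: -28.02 − 29.1 = -57.1 dBu.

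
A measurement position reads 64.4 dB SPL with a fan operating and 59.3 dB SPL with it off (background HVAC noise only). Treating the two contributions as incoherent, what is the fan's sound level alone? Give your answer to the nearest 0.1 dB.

Subtract intensities: L_src = 10·log₁₀(10^(L_total/10) − 10^(L_bg/10)).
L_src = 10·log₁₀(10^(64.4/10) − 10^(59.3/10)) = 10·log₁₀(1903000) = 62.8 dB SPL.

62.8 dB SPL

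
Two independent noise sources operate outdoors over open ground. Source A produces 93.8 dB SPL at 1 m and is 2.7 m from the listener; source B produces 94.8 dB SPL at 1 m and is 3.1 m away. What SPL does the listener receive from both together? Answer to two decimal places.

At the listener: L_A = 93.8 − 20·log₁₀(2.7) = 85.173 dB; L_B = 94.8 − 20·log₁₀(3.1) = 84.973 dB.
Combined: 10·log₁₀(10^(85.173/10)+10^(84.973/10)) = 88.08 dB SPL.

88.08 dB SPL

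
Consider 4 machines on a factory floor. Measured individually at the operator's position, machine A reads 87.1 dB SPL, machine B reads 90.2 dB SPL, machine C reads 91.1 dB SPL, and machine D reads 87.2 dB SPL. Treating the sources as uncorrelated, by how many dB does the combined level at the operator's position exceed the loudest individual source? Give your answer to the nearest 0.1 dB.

4.2 dB

Add the sources as powers (linear), then convert back to dB:
L_total = 10·log₁₀(10^(87.1/10) + 10^(90.2/10) + 10^(91.1/10) + 10^(87.2/10)) = 95.28 dB SPL.
Excess over the loudest (91.1 dB): 95.28 − 91.1 = 4.2 dB.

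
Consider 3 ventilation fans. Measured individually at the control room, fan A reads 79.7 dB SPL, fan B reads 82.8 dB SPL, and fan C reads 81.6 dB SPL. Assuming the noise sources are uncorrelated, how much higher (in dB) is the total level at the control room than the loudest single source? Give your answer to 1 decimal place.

Add the sources as powers (linear), then convert back to dB:
L_total = 10·log₁₀(10^(79.7/10) + 10^(82.8/10) + 10^(81.6/10)) = 86.32 dB SPL.
Excess over the loudest (82.8 dB): 86.32 − 82.8 = 3.5 dB.

3.5 dB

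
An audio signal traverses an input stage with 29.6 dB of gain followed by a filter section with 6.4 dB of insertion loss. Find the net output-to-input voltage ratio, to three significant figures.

14.5

Net gain = 29.6 + (−6.4) = 23.2 dB.
Voltage ratio = 10^(23.2/20) = 14.5.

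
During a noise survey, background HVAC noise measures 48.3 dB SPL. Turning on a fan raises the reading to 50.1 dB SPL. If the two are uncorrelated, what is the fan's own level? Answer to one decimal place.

45.4 dB SPL

Remove the background by subtracting linear intensities:
L_src = 10·log₁₀(10^(50.1/10) − 10^(48.3/10)) = 10·log₁₀(34720) = 45.4 dB SPL.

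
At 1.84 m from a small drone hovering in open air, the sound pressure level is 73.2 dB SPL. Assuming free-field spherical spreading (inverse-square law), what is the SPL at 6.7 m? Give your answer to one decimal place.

62.0 dB SPL

Inverse-square spreading gives ΔL = −20·log₁₀(d₂/d₁).
ΔL = −20·log₁₀(6.7/1.84) = -11.23 dB, so L₂ = 73.2 + (-11.23) = 62.0 dB SPL.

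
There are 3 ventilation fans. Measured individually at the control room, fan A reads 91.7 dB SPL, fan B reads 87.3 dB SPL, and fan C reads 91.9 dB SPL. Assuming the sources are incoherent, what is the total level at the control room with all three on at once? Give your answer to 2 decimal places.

Uncorrelated sources add in intensity (power), not in dB.
L_total = 10·log₁₀(10^(91.7/10) + 10^(87.3/10) + 10^(91.9/10)) = 10·log₁₀(3565000000) = 95.52 dB SPL.

95.52 dB SPL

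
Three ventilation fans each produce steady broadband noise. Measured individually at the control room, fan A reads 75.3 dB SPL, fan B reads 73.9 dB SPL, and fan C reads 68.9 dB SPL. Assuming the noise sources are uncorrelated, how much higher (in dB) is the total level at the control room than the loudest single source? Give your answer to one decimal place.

Incoherent sources sum as intensities:
L_total = 10·log₁₀(10^(75.3/10) + 10^(73.9/10) + 10^(68.9/10)) = 78.21 dB SPL.
Excess over the loudest (75.3 dB): 78.21 − 75.3 = 2.9 dB.

2.9 dB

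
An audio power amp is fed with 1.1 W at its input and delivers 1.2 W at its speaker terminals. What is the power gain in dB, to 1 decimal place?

Power is a power quantity, so gain = 10·log₁₀(P_out/P_in).
10·log₁₀(1.2/1.1) = 10·log₁₀(1.091) = 0.4 dB.

0.4 dB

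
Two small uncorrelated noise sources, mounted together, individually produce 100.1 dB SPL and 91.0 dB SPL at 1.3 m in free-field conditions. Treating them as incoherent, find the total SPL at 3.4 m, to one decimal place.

Combined at 1.3 m: 10·log₁₀(10^(100.1/10)+10^(91.0/10)) = 100.60 dB SPL.
Then apply −20·log₁₀(3.4/1.3) = -8.35 dB → 92.3 dB SPL.

92.3 dB SPL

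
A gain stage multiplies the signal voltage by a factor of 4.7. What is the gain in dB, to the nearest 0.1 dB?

13.4 dB

Voltage is an amplitude quantity, so gain = 20·log₁₀(V_out/V_in).
20·log₁₀(4.7) = 13.4 dB.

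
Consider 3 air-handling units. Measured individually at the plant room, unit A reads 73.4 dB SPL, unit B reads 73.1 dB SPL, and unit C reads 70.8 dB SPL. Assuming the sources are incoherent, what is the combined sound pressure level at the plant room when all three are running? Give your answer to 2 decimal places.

Add the sources as powers (linear), then convert back to dB:
L_total = 10·log₁₀(10^(73.4/10) + 10^(73.1/10) + 10^(70.8/10)) = 10·log₁₀(54320000) = 77.35 dB SPL.

77.35 dB SPL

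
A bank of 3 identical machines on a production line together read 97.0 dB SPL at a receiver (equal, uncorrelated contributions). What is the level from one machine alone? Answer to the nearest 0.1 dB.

92.2 dB SPL

3 equal incoherent sources add 10·log₁₀(3) = 4.77 dB over one source.
L_one = 97.0 − 4.77 = 92.2 dB SPL.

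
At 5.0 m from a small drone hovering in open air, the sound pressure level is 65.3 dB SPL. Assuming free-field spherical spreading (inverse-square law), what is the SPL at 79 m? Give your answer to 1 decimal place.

41.3 dB SPL

For a point source in a free field, ΔL = −20·log₁₀(d₂/d₁).
ΔL = −20·log₁₀(79/5.0) = -23.97 dB, so L₂ = 65.3 + (-23.97) = 41.3 dB SPL.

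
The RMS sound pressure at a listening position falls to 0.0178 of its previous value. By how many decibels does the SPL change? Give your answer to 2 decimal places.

-34.99 dB

SPL change from a pressure ratio uses the 20·log₁₀ form:
20·log₁₀(0.0178) = -34.99 dB.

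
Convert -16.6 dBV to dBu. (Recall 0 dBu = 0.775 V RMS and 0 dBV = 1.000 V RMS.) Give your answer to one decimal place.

The offset between the scales is 20·log₁₀(0.775/1.000) = −2.214 dB.
So dBu = -16.6 + 2.214 = -14.4 dBu.

-14.4 dBu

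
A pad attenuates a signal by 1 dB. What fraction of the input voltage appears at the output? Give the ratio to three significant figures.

Voltage ratio = 10^(dB/20).
10^(-1/20) = 10^(-0.05000) = 0.891.

0.891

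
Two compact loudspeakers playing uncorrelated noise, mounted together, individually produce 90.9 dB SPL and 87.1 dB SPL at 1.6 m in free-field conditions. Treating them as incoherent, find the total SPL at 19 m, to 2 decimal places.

70.92 dB SPL

Combined at 1.6 m: 10·log₁₀(10^(90.9/10)+10^(87.1/10)) = 92.413 dB SPL.
Then apply −20·log₁₀(19/1.6) = -21.493 dB → 70.92 dB SPL.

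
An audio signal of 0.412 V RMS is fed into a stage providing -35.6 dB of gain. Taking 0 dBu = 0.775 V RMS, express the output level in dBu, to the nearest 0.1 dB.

Input level: 20·log₁₀(0.412/0.775) = -5.49 dBu.
Output: -5.49 − 35.6 = -41.1 dBu.

-41.1 dBu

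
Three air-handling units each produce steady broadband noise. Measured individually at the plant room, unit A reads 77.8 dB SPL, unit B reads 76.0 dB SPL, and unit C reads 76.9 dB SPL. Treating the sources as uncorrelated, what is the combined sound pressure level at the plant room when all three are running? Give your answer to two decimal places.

81.73 dB SPL

Uncorrelated sources add in intensity (power), not in dB.
L_total = 10·log₁₀(10^(77.8/10) + 10^(76.0/10) + 10^(76.9/10)) = 10·log₁₀(149000000) = 81.73 dB SPL.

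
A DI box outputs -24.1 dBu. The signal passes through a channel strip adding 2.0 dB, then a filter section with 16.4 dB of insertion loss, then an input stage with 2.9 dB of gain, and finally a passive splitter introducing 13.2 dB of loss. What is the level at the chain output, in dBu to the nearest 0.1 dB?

-48.8 dBu

In dB, series stages simply add:
-24.1 + 2.0 − 16.4 + 2.9 − 13.2 = -48.8 dBu.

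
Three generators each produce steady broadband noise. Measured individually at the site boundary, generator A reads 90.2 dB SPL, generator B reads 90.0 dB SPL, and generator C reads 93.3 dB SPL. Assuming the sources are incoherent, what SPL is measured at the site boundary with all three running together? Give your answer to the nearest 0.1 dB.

96.2 dB SPL

Add the sources as powers (linear), then convert back to dB:
L_total = 10·log₁₀(10^(90.2/10) + 10^(90.0/10) + 10^(93.3/10)) = 10·log₁₀(4185000000) = 96.2 dB SPL.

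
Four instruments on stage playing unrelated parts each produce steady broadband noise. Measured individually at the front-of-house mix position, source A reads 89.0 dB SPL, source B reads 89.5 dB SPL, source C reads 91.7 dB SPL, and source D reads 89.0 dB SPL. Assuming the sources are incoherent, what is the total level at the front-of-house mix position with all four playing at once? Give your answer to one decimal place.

Incoherent sources sum as intensities:
L_total = 10·log₁₀(10^(89.0/10) + 10^(89.5/10) + 10^(91.7/10) + 10^(89.0/10)) = 10·log₁₀(3959000000) = 96.0 dB SPL.

96.0 dB SPL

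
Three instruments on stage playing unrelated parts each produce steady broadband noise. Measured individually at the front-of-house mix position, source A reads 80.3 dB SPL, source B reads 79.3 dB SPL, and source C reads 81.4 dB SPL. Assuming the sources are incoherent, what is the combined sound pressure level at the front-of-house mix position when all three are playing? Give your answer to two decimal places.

Incoherent sources sum as intensities:
L_total = 10·log₁₀(10^(80.3/10) + 10^(79.3/10) + 10^(81.4/10)) = 10·log₁₀(330300000) = 85.19 dB SPL.

85.19 dB SPL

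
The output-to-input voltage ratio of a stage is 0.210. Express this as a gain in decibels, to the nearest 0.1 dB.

For a voltage ratio, dB = 20·log₁₀(V₂/V₁).
20·log₁₀(0.210) = -13.6 dB.

-13.6 dB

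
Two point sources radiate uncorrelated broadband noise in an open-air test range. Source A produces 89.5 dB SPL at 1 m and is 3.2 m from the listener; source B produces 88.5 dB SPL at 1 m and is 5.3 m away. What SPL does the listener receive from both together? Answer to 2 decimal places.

At the listener: L_A = 89.5 − 20·log₁₀(3.2) = 79.397 dB; L_B = 88.5 − 20·log₁₀(5.3) = 74.014 dB.
Combined: 10·log₁₀(10^(79.397/10)+10^(74.014/10)) = 80.50 dB SPL.

80.50 dB SPL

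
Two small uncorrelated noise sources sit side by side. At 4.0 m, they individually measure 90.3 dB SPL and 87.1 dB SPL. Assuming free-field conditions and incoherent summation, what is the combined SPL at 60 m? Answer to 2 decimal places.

68.48 dB SPL

Combined at 4.0 m: 10·log₁₀(10^(90.3/10)+10^(87.1/10)) = 91.999 dB SPL.
Then apply −20·log₁₀(60/4.0) = -23.522 dB → 68.48 dB SPL.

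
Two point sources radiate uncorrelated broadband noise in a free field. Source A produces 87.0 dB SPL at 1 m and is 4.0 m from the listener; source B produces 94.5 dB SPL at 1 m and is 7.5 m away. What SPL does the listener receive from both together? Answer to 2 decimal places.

79.11 dB SPL

At the listener: L_A = 87.0 − 20·log₁₀(4.0) = 74.959 dB; L_B = 94.5 − 20·log₁₀(7.5) = 76.999 dB.
Combined: 10·log₁₀(10^(74.959/10)+10^(76.999/10)) = 79.11 dB SPL.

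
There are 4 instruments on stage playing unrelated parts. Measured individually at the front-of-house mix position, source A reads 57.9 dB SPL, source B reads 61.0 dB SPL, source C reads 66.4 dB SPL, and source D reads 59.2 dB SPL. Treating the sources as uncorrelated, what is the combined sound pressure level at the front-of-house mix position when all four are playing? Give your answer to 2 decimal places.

68.50 dB SPL

Incoherent sources sum as intensities:
L_total = 10·log₁₀(10^(57.9/10) + 10^(61.0/10) + 10^(66.4/10) + 10^(59.2/10)) = 10·log₁₀(7072000) = 68.50 dB SPL.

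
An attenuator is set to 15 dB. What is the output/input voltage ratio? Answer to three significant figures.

Voltage ratio = 10^(dB/20).
10^(-15/20) = 10^(-0.7500) = 0.178.

0.178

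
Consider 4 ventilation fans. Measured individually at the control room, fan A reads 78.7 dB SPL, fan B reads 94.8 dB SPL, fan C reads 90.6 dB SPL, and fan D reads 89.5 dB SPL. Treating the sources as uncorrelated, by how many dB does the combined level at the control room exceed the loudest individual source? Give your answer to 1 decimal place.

Add the sources as powers (linear), then convert back to dB:
L_total = 10·log₁₀(10^(78.7/10) + 10^(94.8/10) + 10^(90.6/10) + 10^(89.5/10)) = 97.10 dB SPL.
Excess over the loudest (94.8 dB): 97.10 − 94.8 = 2.3 dB.

2.3 dB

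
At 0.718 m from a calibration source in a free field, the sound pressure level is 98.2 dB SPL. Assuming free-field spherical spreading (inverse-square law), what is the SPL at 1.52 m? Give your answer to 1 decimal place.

91.7 dB SPL

Free-field point source: level drops by 20·log₁₀ of the distance ratio.
ΔL = −20·log₁₀(1.52/0.718) = -6.51 dB, so L₂ = 98.2 + (-6.51) = 91.7 dB SPL.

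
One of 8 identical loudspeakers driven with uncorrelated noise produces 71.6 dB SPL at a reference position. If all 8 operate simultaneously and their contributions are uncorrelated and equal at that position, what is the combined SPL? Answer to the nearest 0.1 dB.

8 equal incoherent sources raise the level by 10·log₁₀(8) = 9.03 dB.
L_total = 71.6 + 9.03 = 80.6 dB SPL.

80.6 dB SPL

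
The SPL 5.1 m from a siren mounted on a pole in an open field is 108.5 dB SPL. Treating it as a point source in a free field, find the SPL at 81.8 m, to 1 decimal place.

84.4 dB SPL

For a point source in a free field, ΔL = −20·log₁₀(d₂/d₁).
ΔL = −20·log₁₀(81.8/5.1) = -24.10 dB, so L₂ = 108.5 + (-24.10) = 84.4 dB SPL.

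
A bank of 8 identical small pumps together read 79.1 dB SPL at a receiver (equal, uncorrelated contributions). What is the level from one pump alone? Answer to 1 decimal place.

8 equal incoherent sources add 10·log₁₀(8) = 9.03 dB over one source.
L_one = 79.1 − 9.03 = 70.1 dB SPL.

70.1 dB SPL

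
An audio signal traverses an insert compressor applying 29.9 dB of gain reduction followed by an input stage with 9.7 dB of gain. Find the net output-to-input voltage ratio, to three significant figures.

Net gain = (−29.9) + 9.7 = -20.2 dB.
Voltage ratio = 10^(-20.2/20) = 0.0977.

0.0977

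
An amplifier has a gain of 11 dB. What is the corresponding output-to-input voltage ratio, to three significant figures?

Voltage ratio = 10^(dB/20).
10^(11/20) = 10^(0.5500) = 3.55.

3.55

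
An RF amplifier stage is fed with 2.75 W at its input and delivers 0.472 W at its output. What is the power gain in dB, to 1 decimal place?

For a power ratio, dB = 10·log₁₀(P₂/P₁).
10·log₁₀(0.472/2.75) = 10·log₁₀(0.1716) = -7.7 dB.

-7.7 dB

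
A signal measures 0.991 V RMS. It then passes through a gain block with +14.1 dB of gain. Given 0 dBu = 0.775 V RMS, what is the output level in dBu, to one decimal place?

Input level: 20·log₁₀(0.991/0.775) = 2.14 dBu.
Output: 2.14 + 14.1 = +16.2 dBu.

+16.2 dBu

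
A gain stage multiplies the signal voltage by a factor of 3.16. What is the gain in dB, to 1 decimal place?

Voltage ratio → dB uses the 20·log₁₀ form:
20·log₁₀(3.16) = 10.0 dB.

10.0 dB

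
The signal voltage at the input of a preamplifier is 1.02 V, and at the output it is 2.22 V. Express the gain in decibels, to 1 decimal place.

Voltage ratio → dB uses the 20·log₁₀ form:
20·log₁₀(2.22/1.02) = 20·log₁₀(2.176) = 6.8 dB.

6.8 dB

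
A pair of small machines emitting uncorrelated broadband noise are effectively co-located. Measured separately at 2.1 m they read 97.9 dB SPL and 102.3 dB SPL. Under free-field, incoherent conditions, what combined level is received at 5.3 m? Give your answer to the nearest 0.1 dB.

Combined at 2.1 m: 10·log₁₀(10^(97.9/10)+10^(102.3/10)) = 103.65 dB SPL.
Then apply −20·log₁₀(5.3/2.1) = -8.04 dB → 95.6 dB SPL.

95.6 dB SPL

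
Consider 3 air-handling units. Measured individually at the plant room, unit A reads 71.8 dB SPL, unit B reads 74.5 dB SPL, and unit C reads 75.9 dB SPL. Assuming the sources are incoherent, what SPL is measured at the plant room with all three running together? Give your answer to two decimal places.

Add the sources as powers (linear), then convert back to dB:
L_total = 10·log₁₀(10^(71.8/10) + 10^(74.5/10) + 10^(75.9/10)) = 10·log₁₀(82220000) = 79.15 dB SPL.

79.15 dB SPL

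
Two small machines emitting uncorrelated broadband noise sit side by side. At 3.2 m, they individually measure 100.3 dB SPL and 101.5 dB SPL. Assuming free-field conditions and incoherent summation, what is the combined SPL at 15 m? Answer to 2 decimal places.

Combined at 3.2 m: 10·log₁₀(10^(100.3/10)+10^(101.5/10)) = 103.952 dB SPL.
Then apply −20·log₁₀(15/3.2) = -13.419 dB → 90.53 dB SPL.

90.53 dB SPL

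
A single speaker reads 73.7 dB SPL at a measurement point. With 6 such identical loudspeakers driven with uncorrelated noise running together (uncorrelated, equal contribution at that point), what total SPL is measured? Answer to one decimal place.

6 equal incoherent sources raise the level by 10·log₁₀(6) = 7.78 dB.
L_total = 73.7 + 7.78 = 81.5 dB SPL.

81.5 dB SPL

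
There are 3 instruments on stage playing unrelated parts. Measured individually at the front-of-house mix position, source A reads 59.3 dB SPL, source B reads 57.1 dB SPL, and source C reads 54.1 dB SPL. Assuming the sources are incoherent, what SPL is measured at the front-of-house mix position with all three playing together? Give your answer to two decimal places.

62.10 dB SPL

Add the sources as powers (linear), then convert back to dB:
L_total = 10·log₁₀(10^(59.3/10) + 10^(57.1/10) + 10^(54.1/10)) = 10·log₁₀(1621000) = 62.10 dB SPL.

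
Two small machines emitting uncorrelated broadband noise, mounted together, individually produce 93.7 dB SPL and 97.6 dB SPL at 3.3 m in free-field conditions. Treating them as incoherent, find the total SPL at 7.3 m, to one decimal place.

92.2 dB SPL

Combined at 3.3 m: 10·log₁₀(10^(93.7/10)+10^(97.6/10)) = 99.08 dB SPL.
Then apply −20·log₁₀(7.3/3.3) = -6.90 dB → 92.2 dB SPL.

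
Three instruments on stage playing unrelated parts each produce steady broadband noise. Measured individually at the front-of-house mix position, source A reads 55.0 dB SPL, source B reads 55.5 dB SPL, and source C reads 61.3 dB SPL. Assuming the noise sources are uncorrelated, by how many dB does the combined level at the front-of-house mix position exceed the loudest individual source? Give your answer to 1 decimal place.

1.8 dB

Uncorrelated sources add in intensity (power), not in dB.
L_total = 10·log₁₀(10^(55.0/10) + 10^(55.5/10) + 10^(61.3/10)) = 63.05 dB SPL.
Excess over the loudest (61.3 dB): 63.05 − 61.3 = 1.8 dB.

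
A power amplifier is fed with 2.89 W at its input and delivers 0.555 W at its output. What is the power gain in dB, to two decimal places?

-7.17 dB

For a power ratio, dB = 10·log₁₀(P₂/P₁).
10·log₁₀(0.555/2.89) = 10·log₁₀(0.1920) = -7.17 dB.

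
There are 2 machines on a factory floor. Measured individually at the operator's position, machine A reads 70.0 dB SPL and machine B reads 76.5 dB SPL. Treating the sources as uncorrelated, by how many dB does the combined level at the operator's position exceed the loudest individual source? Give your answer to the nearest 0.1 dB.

0.9 dB

Uncorrelated sources add in intensity (power), not in dB.
L_total = 10·log₁₀(10^(70.0/10) + 10^(76.5/10)) = 77.38 dB SPL.
Excess over the loudest (76.5 dB): 77.38 − 76.5 = 0.9 dB.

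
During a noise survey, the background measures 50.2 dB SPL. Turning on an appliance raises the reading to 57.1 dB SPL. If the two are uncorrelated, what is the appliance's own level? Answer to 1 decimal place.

Subtract intensities: L_src = 10·log₁₀(10^(L_total/10) − 10^(L_bg/10)).
L_src = 10·log₁₀(10^(57.1/10) − 10^(50.2/10)) = 10·log₁₀(408100) = 56.1 dB SPL.

56.1 dB SPL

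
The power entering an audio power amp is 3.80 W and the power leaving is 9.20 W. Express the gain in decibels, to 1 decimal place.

3.8 dB

Power is a power quantity, so gain = 10·log₁₀(P_out/P_in).
10·log₁₀(9.20/3.80) = 10·log₁₀(2.421) = 3.8 dB.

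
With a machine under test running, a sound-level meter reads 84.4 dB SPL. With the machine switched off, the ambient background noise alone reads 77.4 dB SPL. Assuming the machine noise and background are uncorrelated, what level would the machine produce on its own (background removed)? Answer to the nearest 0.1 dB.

83.4 dB SPL

Background correction is a power subtraction:
L_src = 10·log₁₀(10^(84.4/10) − 10^(77.4/10)) = 10·log₁₀(220500000) = 83.4 dB SPL.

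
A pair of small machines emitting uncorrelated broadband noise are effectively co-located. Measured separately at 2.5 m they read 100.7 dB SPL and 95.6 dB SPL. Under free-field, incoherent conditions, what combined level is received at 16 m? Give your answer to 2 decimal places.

Combined at 2.5 m: 10·log₁₀(10^(100.7/10)+10^(95.6/10)) = 101.869 dB SPL.
Then apply −20·log₁₀(16/2.5) = -16.124 dB → 85.75 dB SPL.

85.75 dB SPL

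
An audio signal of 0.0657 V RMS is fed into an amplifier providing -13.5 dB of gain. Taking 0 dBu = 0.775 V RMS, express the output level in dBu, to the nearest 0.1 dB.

Input level: 20·log₁₀(0.0657/0.775) = -21.43 dBu.
Output: -21.43 − 13.5 = -34.9 dBu.

-34.9 dBu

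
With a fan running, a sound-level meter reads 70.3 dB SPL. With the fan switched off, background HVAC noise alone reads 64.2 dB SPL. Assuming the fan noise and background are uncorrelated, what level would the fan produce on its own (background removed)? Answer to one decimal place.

69.1 dB SPL

Background correction is a power subtraction:
L_src = 10·log₁₀(10^(70.3/10) − 10^(64.2/10)) = 10·log₁₀(8085000) = 69.1 dB SPL.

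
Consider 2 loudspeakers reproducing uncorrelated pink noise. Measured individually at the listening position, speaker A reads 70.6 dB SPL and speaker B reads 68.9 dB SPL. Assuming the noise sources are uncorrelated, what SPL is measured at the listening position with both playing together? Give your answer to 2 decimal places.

72.84 dB SPL

Uncorrelated sources add in intensity (power), not in dB.
L_total = 10·log₁₀(10^(70.6/10) + 10^(68.9/10)) = 10·log₁₀(19240000) = 72.84 dB SPL.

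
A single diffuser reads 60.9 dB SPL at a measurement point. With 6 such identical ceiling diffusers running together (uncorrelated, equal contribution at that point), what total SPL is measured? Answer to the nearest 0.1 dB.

6 equal incoherent sources raise the level by 10·log₁₀(6) = 7.78 dB.
L_total = 60.9 + 7.78 = 68.7 dB SPL.

68.7 dB SPL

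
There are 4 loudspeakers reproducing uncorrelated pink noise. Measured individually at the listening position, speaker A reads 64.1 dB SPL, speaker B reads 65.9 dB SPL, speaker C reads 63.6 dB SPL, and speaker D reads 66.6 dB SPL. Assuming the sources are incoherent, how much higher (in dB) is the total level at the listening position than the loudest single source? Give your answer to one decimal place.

Uncorrelated sources add in intensity (power), not in dB.
L_total = 10·log₁₀(10^(64.1/10) + 10^(65.9/10) + 10^(63.6/10) + 10^(66.6/10)) = 71.25 dB SPL.
Excess over the loudest (66.6 dB): 71.25 − 66.6 = 4.6 dB.

4.6 dB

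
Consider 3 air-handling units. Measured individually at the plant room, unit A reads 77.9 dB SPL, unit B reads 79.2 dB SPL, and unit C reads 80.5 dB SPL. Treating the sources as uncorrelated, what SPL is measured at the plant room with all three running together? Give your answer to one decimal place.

Incoherent sources sum as intensities:
L_total = 10·log₁₀(10^(77.9/10) + 10^(79.2/10) + 10^(80.5/10)) = 10·log₁₀(257000000) = 84.1 dB SPL.

84.1 dB SPL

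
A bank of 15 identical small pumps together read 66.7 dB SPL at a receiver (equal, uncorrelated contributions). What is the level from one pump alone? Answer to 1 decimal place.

54.9 dB SPL

15 equal incoherent sources add 10·log₁₀(15) = 11.76 dB over one source.
L_one = 66.7 − 11.76 = 54.9 dB SPL.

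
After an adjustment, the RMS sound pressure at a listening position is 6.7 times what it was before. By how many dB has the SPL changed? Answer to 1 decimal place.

Sound pressure is an amplitude quantity: ΔL = 20·log₁₀(p₂/p₁).
20·log₁₀(6.7) = 16.5 dB.

16.5 dB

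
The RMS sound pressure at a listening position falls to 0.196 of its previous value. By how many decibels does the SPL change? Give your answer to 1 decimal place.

-14.2 dB

Sound pressure is an amplitude quantity: ΔL = 20·log₁₀(p₂/p₁).
20·log₁₀(0.196) = -14.2 dB.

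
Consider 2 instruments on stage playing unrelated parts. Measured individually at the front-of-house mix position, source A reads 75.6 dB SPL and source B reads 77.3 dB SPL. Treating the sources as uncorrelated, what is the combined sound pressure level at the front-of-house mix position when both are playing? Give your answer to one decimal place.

79.5 dB SPL

Incoherent sources sum as intensities:
L_total = 10·log₁₀(10^(75.6/10) + 10^(77.3/10)) = 10·log₁₀(90010000) = 79.5 dB SPL.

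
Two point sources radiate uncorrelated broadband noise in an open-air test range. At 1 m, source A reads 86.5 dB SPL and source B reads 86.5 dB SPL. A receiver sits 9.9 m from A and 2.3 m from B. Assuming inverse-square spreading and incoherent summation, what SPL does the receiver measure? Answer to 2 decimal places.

79.49 dB SPL

At the listener: L_A = 86.5 − 20·log₁₀(9.9) = 66.587 dB; L_B = 86.5 − 20·log₁₀(2.3) = 79.265 dB.
Combined: 10·log₁₀(10^(66.587/10)+10^(79.265/10)) = 79.49 dB SPL.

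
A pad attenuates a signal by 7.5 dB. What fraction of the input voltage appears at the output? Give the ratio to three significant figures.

Voltage ratio = 10^(dB/20).
10^(-7.5/20) = 10^(-0.3750) = 0.422.

0.422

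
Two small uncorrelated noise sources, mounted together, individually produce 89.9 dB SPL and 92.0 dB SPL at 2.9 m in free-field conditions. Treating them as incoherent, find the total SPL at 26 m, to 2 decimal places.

75.03 dB SPL

Combined at 2.9 m: 10·log₁₀(10^(89.9/10)+10^(92.0/10)) = 94.086 dB SPL.
Then apply −20·log₁₀(26/2.9) = -19.052 dB → 75.03 dB SPL.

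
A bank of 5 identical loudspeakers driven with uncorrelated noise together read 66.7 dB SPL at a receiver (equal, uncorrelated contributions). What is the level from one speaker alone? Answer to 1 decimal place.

59.7 dB SPL

5 equal incoherent sources add 10·log₁₀(5) = 6.99 dB over one source.
L_one = 66.7 − 6.99 = 59.7 dB SPL.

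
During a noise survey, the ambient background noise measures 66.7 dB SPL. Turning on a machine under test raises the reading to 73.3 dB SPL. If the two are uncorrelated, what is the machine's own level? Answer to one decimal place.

Subtract intensities: L_src = 10·log₁₀(10^(L_total/10) − 10^(L_bg/10)).
L_src = 10·log₁₀(10^(73.3/10) − 10^(66.7/10)) = 10·log₁₀(16700000) = 72.2 dB SPL.

72.2 dB SPL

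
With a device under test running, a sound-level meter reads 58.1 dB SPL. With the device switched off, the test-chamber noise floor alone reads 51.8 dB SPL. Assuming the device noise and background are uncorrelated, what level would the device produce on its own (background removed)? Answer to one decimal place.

56.9 dB SPL

Remove the background by subtracting linear intensities:
L_src = 10·log₁₀(10^(58.1/10) − 10^(51.8/10)) = 10·log₁₀(494300) = 56.9 dB SPL.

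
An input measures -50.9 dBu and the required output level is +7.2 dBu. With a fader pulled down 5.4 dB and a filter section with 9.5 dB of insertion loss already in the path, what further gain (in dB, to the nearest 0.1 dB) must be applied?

The required make-up gain is the shortfall in the dB sum.
G = +7.2 − (-50.9) + 5.4 + 9.5 = 73.0 dB.

73.0 dB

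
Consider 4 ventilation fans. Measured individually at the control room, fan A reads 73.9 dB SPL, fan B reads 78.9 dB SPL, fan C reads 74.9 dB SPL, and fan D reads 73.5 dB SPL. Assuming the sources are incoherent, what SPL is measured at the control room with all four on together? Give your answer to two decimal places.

81.92 dB SPL

Add the sources as powers (linear), then convert back to dB:
L_total = 10·log₁₀(10^(73.9/10) + 10^(78.9/10) + 10^(74.9/10) + 10^(73.5/10)) = 10·log₁₀(155500000) = 81.92 dB SPL.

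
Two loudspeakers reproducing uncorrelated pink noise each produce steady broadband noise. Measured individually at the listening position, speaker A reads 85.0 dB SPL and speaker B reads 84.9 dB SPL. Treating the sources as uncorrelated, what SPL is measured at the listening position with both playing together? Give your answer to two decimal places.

Uncorrelated sources add in intensity (power), not in dB.
L_total = 10·log₁₀(10^(85.0/10) + 10^(84.9/10)) = 10·log₁₀(625300000) = 87.96 dB SPL.

87.96 dB SPL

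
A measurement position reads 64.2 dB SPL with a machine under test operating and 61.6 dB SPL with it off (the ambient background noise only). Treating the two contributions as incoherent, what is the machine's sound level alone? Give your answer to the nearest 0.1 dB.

Remove the background by subtracting linear intensities:
L_src = 10·log₁₀(10^(64.2/10) − 10^(61.6/10)) = 10·log₁₀(1185000) = 60.7 dB SPL.

60.7 dB SPL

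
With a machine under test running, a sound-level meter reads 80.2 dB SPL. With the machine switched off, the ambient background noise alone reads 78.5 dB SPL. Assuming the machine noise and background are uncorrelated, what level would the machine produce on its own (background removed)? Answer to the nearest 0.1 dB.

Subtract intensities: L_src = 10·log₁₀(10^(L_total/10) − 10^(L_bg/10)).
L_src = 10·log₁₀(10^(80.2/10) − 10^(78.5/10)) = 10·log₁₀(33920000) = 75.3 dB SPL.

75.3 dB SPL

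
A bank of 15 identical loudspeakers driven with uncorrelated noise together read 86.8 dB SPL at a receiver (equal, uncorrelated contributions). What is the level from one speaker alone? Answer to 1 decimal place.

15 equal incoherent sources add 10·log₁₀(15) = 11.76 dB over one source.
L_one = 86.8 − 11.76 = 75.0 dB SPL.

75.0 dB SPL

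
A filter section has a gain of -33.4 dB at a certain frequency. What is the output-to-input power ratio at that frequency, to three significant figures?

Power ratio = 10^(dB/10).
10^(-33.4/10) = 10^(-3.340) = 0.000457.

0.000457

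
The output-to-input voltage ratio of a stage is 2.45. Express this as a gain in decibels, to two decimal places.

Voltage ratio → dB uses the 20·log₁₀ form:
20·log₁₀(2.45) = 7.78 dB.

7.78 dB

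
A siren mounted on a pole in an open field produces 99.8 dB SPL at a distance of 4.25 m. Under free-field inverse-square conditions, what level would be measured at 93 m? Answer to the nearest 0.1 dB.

For a point source in a free field, ΔL = −20·log₁₀(d₂/d₁).
ΔL = −20·log₁₀(93/4.25) = -26.80 dB, so L₂ = 99.8 + (-26.80) = 73.0 dB SPL.

73.0 dB SPL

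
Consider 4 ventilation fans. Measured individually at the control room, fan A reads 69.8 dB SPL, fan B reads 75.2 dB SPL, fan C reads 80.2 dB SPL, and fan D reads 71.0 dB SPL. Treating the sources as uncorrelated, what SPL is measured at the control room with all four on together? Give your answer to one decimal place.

Incoherent sources sum as intensities:
L_total = 10·log₁₀(10^(69.8/10) + 10^(75.2/10) + 10^(80.2/10) + 10^(71.0/10)) = 10·log₁₀(160000000) = 82.0 dB SPL.

82.0 dB SPL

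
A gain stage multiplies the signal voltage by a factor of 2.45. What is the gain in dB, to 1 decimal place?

Voltage ratio → dB uses the 20·log₁₀ form:
20·log₁₀(2.45) = 7.8 dB.

7.8 dB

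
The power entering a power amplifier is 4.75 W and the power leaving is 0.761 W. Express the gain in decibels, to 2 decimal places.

-7.95 dB

Power ratio → dB uses the 10·log₁₀ form:
10·log₁₀(0.761/4.75) = 10·log₁₀(0.1602) = -7.95 dB.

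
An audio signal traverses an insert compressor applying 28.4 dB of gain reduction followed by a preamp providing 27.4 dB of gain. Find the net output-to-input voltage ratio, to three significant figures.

Net gain = (−28.4) + 27.4 = -1.0 dB.
Voltage ratio = 10^(-1.0/20) = 0.891.

0.891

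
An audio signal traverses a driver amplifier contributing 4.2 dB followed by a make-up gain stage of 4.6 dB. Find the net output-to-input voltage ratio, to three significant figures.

Net gain = 4.2 + 4.6 = 8.8 dB.
Voltage ratio = 10^(8.8/20) = 2.75.

2.75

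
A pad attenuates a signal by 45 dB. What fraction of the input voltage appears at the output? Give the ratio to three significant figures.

0.00562

Voltage ratio = 10^(dB/20).
10^(-45/20) = 10^(-2.250) = 0.00562.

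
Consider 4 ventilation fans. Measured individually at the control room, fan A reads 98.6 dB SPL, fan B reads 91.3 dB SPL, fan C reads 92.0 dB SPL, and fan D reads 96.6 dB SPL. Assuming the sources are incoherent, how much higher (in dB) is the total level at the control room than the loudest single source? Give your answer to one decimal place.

Uncorrelated sources add in intensity (power), not in dB.
L_total = 10·log₁₀(10^(98.6/10) + 10^(91.3/10) + 10^(92.0/10) + 10^(96.6/10)) = 101.69 dB SPL.
Excess over the loudest (98.6 dB): 101.69 − 98.6 = 3.1 dB.

3.1 dB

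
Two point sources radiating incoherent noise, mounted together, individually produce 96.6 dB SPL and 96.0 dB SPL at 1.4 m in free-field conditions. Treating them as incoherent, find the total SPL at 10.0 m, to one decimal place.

82.2 dB SPL

Combined at 1.4 m: 10·log₁₀(10^(96.6/10)+10^(96.0/10)) = 99.32 dB SPL.
Then apply −20·log₁₀(10.0/1.4) = -17.08 dB → 82.2 dB SPL.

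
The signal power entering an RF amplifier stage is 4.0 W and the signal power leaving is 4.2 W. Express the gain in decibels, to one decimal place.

0.2 dB

Power is a power quantity, so gain = 10·log₁₀(P_out/P_in).
10·log₁₀(4.2/4.0) = 10·log₁₀(1.050) = 0.2 dB.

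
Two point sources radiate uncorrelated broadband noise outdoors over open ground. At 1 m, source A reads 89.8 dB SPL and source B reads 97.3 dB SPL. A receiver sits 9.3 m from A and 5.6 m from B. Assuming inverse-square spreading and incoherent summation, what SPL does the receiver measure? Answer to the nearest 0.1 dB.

82.6 dB SPL

At the listener: L_A = 89.8 − 20·log₁₀(9.3) = 70.43 dB; L_B = 97.3 − 20·log₁₀(5.6) = 82.34 dB.
Combined: 10·log₁₀(10^(70.43/10)+10^(82.34/10)) = 82.6 dB SPL.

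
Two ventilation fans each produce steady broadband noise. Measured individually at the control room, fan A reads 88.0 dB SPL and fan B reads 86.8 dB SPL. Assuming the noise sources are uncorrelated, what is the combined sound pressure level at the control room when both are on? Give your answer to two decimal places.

Add the sources as powers (linear), then convert back to dB:
L_total = 10·log₁₀(10^(88.0/10) + 10^(86.8/10)) = 10·log₁₀(1110000000) = 90.45 dB SPL.

90.45 dB SPL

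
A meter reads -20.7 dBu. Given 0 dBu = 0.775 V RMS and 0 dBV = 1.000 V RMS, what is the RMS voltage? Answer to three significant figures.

V = 0.775 V × 10^(-20.7/20).
= 0.775 × 0.09226 = 0.0715 V.

0.0715 V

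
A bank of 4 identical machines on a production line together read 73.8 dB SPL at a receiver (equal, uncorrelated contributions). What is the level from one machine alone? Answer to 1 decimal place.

67.8 dB SPL

4 equal incoherent sources add 10·log₁₀(4) = 6.02 dB over one source.
L_one = 73.8 − 6.02 = 67.8 dB SPL.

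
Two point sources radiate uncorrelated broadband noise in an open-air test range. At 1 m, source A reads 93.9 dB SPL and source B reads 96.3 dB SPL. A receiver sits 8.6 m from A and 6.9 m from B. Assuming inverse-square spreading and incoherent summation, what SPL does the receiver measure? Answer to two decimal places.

At the listener: L_A = 93.9 − 20·log₁₀(8.6) = 75.210 dB; L_B = 96.3 − 20·log₁₀(6.9) = 79.523 dB.
Combined: 10·log₁₀(10^(75.210/10)+10^(79.523/10)) = 80.89 dB SPL.

80.89 dB SPL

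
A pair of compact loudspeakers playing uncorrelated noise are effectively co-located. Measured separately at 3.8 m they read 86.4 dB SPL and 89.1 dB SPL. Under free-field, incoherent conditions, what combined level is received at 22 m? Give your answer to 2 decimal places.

75.71 dB SPL

Combined at 3.8 m: 10·log₁₀(10^(86.4/10)+10^(89.1/10)) = 90.967 dB SPL.
Then apply −20·log₁₀(22/3.8) = -15.253 dB → 75.71 dB SPL.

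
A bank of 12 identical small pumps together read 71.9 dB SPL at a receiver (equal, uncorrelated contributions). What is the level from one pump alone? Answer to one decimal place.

12 equal incoherent sources add 10·log₁₀(12) = 10.79 dB over one source.
L_one = 71.9 − 10.79 = 61.1 dB SPL.

61.1 dB SPL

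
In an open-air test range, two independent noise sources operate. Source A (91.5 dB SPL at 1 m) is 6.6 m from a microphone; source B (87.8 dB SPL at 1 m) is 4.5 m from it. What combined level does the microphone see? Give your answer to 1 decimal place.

At the listener: L_A = 91.5 − 20·log₁₀(6.6) = 75.11 dB; L_B = 87.8 − 20·log₁₀(4.5) = 74.74 dB.
Combined: 10·log₁₀(10^(75.11/10)+10^(74.74/10)) = 77.9 dB SPL.

77.9 dB SPL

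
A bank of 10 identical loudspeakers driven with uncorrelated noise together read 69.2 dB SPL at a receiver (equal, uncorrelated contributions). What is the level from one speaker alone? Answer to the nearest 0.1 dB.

10 equal incoherent sources add 10·log₁₀(10) = 10.00 dB over one source.
L_one = 69.2 − 10.00 = 59.2 dB SPL.

59.2 dB SPL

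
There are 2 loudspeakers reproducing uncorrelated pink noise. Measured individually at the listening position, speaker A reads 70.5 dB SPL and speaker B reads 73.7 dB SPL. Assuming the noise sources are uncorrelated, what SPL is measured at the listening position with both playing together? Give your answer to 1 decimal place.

75.4 dB SPL

Incoherent sources sum as intensities:
L_total = 10·log₁₀(10^(70.5/10) + 10^(73.7/10)) = 10·log₁₀(34660000) = 75.4 dB SPL.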